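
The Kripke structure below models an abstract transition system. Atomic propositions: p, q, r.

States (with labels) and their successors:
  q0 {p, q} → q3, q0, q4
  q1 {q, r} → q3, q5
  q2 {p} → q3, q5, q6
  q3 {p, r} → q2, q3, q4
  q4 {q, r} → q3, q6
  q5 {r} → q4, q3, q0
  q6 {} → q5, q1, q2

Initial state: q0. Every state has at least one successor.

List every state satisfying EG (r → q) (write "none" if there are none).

{q0, q2, q4, q6}

States satisfying r → q: {q0, q1, q2, q4, q6}.
States satisfying EG (r → q): {q0, q2, q4, q6}.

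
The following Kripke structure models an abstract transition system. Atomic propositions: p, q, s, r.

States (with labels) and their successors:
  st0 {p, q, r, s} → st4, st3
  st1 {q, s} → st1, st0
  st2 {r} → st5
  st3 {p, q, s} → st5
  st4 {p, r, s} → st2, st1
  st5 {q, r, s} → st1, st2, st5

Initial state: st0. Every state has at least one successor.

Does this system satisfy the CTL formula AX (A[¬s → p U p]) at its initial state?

States satisfying A[¬s → p U p]: {st0, st3, st4}.
States satisfying AX (A[¬s → p U p]): {st0}.
st0 ∈ Sat(AX (A[¬s → p U p])).

Satisfied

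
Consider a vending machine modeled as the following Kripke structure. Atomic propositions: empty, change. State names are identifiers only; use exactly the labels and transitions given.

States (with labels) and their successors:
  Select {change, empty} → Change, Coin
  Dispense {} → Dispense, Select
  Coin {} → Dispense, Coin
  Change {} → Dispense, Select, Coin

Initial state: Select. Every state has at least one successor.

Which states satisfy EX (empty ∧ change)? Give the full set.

States satisfying empty ∧ change: {Select}.
States satisfying EX (empty ∧ change): {Dispense, Change}.

{Dispense, Change}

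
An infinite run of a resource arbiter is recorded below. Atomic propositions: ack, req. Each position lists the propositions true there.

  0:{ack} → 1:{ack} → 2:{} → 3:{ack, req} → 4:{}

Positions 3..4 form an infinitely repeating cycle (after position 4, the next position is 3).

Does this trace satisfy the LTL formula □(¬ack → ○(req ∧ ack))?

Holds

¬ack → ○(req ∧ ack) holds at every position 0..4, and those are all positions ever visited, so □(¬ack → ○(req ∧ ack)) holds.
Positions where ¬ack holds: 2, 4.
Check ○(req ∧ ack) at each: 2→ok, 4→ok.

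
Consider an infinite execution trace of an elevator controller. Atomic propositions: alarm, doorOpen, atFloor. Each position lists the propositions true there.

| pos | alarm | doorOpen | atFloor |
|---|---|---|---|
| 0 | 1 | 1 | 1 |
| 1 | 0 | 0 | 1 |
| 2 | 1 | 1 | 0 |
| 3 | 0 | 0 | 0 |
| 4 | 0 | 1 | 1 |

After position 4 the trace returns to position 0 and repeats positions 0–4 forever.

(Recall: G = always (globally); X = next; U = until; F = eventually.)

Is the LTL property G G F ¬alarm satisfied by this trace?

G F ¬alarm holds at every position 0..4, and those are all positions ever visited, so G G F ¬alarm holds.

Satisfied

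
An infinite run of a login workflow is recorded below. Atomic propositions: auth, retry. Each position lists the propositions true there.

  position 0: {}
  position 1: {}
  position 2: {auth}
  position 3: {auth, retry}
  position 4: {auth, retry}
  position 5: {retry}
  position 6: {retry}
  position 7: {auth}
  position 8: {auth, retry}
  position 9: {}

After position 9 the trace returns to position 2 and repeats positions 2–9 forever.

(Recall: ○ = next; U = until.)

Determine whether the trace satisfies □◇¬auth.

◇¬auth holds at every position 0..9, and those are all positions ever visited, so □◇¬auth holds.

Satisfied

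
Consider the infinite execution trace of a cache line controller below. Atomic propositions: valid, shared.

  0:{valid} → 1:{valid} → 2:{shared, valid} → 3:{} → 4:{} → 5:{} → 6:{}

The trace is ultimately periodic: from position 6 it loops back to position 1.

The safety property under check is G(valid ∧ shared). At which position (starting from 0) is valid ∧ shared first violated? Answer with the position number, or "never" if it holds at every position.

0

At position 0 the labels are {valid}, so valid ∧ shared is false there. This is the first violation.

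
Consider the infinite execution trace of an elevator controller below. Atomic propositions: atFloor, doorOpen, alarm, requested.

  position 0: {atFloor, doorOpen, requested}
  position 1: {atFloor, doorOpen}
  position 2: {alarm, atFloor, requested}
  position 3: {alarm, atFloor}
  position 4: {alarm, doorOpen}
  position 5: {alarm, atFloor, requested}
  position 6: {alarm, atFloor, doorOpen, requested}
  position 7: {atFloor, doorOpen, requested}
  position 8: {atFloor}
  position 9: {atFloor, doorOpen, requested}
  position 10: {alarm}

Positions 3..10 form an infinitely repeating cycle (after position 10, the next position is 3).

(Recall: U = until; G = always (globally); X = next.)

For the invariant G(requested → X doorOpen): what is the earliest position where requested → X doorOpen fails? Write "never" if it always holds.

2

Check requested → X doorOpen at each position in order: 0 ✓, 1 ✓.
At position 2 the labels are {alarm, atFloor, requested} and the next position 3 has {alarm, atFloor}, so requested → X doorOpen is false there. This is the first violation.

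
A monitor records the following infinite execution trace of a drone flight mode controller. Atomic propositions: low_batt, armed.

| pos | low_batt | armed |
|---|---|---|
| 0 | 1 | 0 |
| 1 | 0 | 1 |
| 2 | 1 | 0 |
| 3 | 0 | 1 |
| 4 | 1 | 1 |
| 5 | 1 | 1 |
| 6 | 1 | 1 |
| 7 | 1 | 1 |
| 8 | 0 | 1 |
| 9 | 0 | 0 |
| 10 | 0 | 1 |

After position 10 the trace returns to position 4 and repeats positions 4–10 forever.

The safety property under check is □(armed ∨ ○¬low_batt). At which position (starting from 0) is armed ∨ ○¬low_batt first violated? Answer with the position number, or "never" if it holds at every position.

never

armed ∨ ○¬low_batt holds at every position 0..10, and those are all the positions the trace ever visits, so the invariant □(armed ∨ ○¬low_batt) is never violated.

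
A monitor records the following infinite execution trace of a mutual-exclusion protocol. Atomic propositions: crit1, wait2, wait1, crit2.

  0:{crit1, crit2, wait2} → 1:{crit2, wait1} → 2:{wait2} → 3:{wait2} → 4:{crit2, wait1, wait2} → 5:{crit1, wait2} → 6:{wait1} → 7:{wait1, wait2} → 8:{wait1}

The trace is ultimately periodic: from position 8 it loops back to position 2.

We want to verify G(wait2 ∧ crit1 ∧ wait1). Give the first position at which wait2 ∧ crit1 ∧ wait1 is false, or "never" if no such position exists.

At position 0 the labels are {crit1, crit2, wait2}, so wait2 ∧ crit1 ∧ wait1 is false there. This is the first violation.

0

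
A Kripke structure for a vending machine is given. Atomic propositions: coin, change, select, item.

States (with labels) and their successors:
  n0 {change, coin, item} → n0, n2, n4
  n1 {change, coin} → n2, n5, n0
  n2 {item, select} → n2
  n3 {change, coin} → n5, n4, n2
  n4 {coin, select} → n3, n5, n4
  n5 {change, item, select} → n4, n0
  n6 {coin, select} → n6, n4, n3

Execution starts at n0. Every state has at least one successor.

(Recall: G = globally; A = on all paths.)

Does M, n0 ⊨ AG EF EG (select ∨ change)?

States satisfying EF EG (select ∨ change): {n0, n1, n2, n3, n4, n5, n6}.
States satisfying AG EF EG (select ∨ change): {n0, n1, n2, n3, n4, n5, n6}.
Every state reachable from n0 satisfies EF EG (select ∨ change).
n0 ∈ Sat(AG EF EG (select ∨ change)).

Satisfied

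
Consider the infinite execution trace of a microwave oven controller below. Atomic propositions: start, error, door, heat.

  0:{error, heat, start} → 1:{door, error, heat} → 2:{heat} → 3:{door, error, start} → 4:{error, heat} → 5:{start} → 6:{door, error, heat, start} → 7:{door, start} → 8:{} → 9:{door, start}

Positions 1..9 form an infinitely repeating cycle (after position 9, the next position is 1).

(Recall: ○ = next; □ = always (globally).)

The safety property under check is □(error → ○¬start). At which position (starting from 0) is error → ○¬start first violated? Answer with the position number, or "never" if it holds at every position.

Check error → ○¬start at each position in order: 0 ✓, 1 ✓, 2 ✓, 3 ✓.
At position 4 the labels are {error, heat} and the next position 5 has {start}, so error → ○¬start is false there. This is the first violation.

4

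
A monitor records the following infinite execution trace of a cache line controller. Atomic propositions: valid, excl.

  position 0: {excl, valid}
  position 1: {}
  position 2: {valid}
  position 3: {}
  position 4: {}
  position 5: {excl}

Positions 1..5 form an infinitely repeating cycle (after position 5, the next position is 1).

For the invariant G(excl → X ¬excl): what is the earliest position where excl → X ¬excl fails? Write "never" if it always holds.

excl → X ¬excl holds at every position 0..5, and those are all the positions the trace ever visits, so the invariant G(excl → X ¬excl) is never violated.

never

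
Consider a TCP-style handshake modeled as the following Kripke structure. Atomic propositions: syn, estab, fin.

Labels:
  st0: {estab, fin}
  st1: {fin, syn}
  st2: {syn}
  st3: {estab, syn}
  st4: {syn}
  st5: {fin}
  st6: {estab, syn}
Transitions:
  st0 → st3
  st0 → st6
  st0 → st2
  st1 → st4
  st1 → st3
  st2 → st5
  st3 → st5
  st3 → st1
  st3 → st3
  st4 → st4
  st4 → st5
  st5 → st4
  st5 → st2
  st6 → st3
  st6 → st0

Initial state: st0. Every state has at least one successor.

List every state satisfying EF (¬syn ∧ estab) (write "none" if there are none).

States satisfying ¬syn ∧ estab: {st0}.
States satisfying EF (¬syn ∧ estab): {st0, st6}.

{st0, st6}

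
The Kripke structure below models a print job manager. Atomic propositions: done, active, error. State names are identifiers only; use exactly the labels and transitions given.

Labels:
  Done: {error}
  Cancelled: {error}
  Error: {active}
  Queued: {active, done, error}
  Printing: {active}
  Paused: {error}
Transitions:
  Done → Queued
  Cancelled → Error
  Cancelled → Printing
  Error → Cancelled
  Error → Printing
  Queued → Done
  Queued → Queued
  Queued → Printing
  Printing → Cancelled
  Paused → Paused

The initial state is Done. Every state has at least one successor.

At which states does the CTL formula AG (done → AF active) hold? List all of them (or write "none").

States satisfying done → AF active: {Done, Cancelled, Error, Queued, Printing, Paused}.
States satisfying AG (done → AF active): {Done, Cancelled, Error, Queued, Printing, Paused}.

{Done, Cancelled, Error, Queued, Printing, Paused}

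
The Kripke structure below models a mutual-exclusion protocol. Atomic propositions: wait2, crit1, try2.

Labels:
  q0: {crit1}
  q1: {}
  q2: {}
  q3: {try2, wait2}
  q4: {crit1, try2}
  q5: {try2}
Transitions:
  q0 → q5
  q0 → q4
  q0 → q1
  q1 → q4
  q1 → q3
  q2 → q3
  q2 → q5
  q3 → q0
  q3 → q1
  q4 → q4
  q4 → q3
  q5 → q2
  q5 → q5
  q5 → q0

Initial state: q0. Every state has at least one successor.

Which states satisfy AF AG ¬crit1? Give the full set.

States satisfying AG ¬crit1: ∅.
States satisfying AF AG ¬crit1: ∅.

none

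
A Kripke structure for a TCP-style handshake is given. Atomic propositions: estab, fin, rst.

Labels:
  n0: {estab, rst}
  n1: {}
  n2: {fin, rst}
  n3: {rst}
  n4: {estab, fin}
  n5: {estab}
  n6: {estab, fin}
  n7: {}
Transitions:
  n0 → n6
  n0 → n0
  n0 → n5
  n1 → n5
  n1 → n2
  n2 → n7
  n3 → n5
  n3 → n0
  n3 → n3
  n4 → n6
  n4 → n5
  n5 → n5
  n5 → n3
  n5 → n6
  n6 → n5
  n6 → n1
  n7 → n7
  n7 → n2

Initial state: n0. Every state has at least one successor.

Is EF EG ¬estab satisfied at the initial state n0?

Satisfied

States satisfying EG ¬estab: {n1, n2, n3, n7}.
States satisfying EF EG ¬estab: {n0, n1, n2, n3, n4, n5, n6, n7}.
Some path from n0 reaches a state where EG ¬estab holds.
n0 ∈ Sat(EF EG ¬estab).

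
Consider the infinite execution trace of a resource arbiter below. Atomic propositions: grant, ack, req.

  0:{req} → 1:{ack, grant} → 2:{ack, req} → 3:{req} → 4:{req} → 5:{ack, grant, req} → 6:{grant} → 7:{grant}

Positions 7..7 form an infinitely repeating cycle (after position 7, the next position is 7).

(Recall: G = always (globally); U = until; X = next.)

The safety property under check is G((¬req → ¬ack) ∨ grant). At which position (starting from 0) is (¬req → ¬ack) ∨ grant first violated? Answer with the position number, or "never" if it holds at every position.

(¬req → ¬ack) ∨ grant holds at every position 0..7, and those are all the positions the trace ever visits, so the invariant G((¬req → ¬ack) ∨ grant) is never violated.

never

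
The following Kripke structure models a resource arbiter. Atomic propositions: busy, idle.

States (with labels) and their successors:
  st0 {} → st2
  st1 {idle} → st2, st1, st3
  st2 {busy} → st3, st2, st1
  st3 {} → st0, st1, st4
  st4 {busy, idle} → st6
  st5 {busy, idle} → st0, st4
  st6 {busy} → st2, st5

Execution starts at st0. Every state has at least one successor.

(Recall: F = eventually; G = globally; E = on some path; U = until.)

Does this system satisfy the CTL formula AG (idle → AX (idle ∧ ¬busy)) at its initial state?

Violated

States satisfying idle → AX (idle ∧ ¬busy): {st0, st2, st3, st6}.
States satisfying AG (idle → AX (idle ∧ ¬busy)): ∅.
st1 is reachable from st0 and violates idle → AX (idle ∧ ¬busy), so AG fails at st0.
st0 ∉ Sat(AG (idle → AX (idle ∧ ¬busy))).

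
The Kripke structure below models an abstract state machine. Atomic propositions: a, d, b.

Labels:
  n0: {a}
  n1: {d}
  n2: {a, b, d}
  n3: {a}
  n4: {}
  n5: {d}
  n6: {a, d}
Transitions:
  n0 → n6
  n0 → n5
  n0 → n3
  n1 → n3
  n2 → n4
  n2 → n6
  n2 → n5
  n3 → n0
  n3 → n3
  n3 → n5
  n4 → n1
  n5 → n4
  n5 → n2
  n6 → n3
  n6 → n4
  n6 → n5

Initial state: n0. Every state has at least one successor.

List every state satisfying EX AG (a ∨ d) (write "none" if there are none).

States satisfying AG (a ∨ d): ∅.
States satisfying EX AG (a ∨ d): ∅.

none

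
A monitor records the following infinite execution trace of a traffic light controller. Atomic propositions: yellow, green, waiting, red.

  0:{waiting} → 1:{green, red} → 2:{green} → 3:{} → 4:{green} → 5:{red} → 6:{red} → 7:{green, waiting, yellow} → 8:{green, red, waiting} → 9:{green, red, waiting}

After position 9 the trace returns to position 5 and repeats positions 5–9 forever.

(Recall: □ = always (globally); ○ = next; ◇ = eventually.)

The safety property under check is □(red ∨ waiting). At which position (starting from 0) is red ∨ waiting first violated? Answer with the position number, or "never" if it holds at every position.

Check red ∨ waiting at each position in order: 0 ✓, 1 ✓.
At position 2 the labels are {green}, so red ∨ waiting is false there. This is the first violation.

2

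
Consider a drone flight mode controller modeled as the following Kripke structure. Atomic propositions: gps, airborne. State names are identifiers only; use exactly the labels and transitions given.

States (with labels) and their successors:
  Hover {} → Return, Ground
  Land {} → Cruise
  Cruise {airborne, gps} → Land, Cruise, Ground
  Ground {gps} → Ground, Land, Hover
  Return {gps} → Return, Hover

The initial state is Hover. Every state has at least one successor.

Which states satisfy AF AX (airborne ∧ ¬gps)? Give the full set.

none

States satisfying AX (airborne ∧ ¬gps): ∅.
States satisfying AF AX (airborne ∧ ¬gps): ∅.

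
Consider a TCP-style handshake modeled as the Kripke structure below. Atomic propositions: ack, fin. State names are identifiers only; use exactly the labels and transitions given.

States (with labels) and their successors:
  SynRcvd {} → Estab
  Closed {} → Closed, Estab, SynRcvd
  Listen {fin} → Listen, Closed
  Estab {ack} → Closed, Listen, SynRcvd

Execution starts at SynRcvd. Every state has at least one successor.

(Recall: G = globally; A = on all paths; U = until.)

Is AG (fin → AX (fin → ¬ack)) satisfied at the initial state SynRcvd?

States satisfying fin → AX (fin → ¬ack): {SynRcvd, Closed, Listen, Estab}.
States satisfying AG (fin → AX (fin → ¬ack)): {SynRcvd, Closed, Listen, Estab}.
Every state reachable from SynRcvd satisfies fin → AX (fin → ¬ack).
SynRcvd ∈ Sat(AG (fin → AX (fin → ¬ack))).

Yes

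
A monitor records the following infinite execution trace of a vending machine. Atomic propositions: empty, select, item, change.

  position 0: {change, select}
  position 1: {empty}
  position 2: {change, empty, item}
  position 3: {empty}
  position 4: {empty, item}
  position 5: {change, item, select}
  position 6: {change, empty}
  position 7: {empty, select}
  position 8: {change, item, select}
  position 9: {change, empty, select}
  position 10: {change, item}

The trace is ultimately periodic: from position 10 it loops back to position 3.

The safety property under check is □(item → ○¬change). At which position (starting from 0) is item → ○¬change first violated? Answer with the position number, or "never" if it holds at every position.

Check item → ○¬change at each position in order: 0 ✓, 1 ✓, 2 ✓, 3 ✓.
At position 4 the labels are {empty, item} and the next position 5 has {change, item, select}, so item → ○¬change is false there. This is the first violation.

4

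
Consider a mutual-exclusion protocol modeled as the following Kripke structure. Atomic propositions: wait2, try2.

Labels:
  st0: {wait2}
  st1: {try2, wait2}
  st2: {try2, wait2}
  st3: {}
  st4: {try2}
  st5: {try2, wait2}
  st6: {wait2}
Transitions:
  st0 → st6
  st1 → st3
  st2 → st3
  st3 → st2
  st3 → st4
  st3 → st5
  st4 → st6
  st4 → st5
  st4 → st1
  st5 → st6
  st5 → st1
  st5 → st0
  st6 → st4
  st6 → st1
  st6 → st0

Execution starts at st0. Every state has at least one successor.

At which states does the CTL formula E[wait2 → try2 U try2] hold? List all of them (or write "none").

{st1, st2, st3, st4, st5}

States satisfying wait2 → try2: {st1, st2, st3, st4, st5}.
States satisfying try2: {st1, st2, st4, st5}.
States satisfying E[wait2 → try2 U try2]: {st1, st2, st3, st4, st5}.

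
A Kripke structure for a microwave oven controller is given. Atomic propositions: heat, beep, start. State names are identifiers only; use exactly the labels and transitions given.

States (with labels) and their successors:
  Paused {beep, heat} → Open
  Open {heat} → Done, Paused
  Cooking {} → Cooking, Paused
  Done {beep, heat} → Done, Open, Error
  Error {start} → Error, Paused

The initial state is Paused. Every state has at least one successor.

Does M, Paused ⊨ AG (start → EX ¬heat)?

Holds

States satisfying start → EX ¬heat: {Paused, Open, Cooking, Done, Error}.
States satisfying AG (start → EX ¬heat): {Paused, Open, Cooking, Done, Error}.
Every state reachable from Paused satisfies start → EX ¬heat.
Paused ∈ Sat(AG (start → EX ¬heat)).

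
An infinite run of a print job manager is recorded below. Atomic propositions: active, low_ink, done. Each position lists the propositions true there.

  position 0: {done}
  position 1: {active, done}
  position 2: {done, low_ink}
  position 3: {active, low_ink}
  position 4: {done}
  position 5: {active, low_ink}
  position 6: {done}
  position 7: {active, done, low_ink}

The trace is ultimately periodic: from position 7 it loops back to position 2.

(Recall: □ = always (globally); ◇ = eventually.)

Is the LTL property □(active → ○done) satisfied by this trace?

active → ○done holds at every position 0..7, and those are all positions ever visited, so □(active → ○done) holds.
Positions where active holds: 1, 3, 5, 7.
Check ○done at each: 1→ok, 3→ok, 5→ok, 7→ok.

Yes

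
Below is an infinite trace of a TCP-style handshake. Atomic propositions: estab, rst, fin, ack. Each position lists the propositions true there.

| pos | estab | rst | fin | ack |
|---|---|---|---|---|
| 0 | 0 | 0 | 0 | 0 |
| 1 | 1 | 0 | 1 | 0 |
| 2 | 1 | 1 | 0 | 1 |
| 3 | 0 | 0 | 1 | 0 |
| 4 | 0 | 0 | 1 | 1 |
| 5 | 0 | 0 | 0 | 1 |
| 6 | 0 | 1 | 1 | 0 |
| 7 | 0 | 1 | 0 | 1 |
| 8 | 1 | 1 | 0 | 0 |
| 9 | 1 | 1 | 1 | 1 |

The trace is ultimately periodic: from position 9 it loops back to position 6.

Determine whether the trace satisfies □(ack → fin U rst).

Violated

ack → fin U rst must hold at every position from 0 onward. It fails at position 4, so □(ack → fin U rst) is false.
Positions where ack holds: 2, 4, 5, 7, 9.
Check fin U rst at each: 2→ok, 4→fails, 5→fails, 7→ok, 9→ok.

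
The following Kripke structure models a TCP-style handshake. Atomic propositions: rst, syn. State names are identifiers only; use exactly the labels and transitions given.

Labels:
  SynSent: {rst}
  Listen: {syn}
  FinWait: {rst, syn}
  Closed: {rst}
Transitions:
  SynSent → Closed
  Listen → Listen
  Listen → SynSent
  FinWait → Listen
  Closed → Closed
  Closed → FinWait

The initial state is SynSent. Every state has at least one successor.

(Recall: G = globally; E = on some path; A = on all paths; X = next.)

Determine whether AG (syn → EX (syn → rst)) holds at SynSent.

States satisfying syn → EX (syn → rst): {SynSent, Listen, Closed}.
States satisfying AG (syn → EX (syn → rst)): ∅.
FinWait is reachable from SynSent and violates syn → EX (syn → rst), so AG fails at SynSent.
SynSent ∉ Sat(AG (syn → EX (syn → rst))).

No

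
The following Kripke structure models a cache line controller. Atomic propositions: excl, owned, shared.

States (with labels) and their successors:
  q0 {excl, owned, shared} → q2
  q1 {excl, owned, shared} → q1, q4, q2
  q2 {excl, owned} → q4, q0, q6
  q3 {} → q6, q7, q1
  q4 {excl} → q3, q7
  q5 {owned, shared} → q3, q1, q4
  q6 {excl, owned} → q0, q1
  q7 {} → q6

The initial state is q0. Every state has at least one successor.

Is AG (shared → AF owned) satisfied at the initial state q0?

States satisfying shared → AF owned: {q0, q1, q2, q3, q4, q5, q6, q7}.
States satisfying AG (shared → AF owned): {q0, q1, q2, q3, q4, q5, q6, q7}.
Every state reachable from q0 satisfies shared → AF owned.
q0 ∈ Sat(AG (shared → AF owned)).

Yes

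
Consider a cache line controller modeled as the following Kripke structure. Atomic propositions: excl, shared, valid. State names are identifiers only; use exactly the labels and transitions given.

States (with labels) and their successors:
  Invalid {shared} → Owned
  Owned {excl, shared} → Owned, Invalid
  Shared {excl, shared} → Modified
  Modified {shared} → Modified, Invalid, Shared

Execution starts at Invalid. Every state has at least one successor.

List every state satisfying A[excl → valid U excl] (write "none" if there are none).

{Invalid, Owned, Shared}

States satisfying excl → valid: {Invalid, Modified}.
States satisfying excl: {Owned, Shared}.
States satisfying A[excl → valid U excl]: {Invalid, Owned, Shared}.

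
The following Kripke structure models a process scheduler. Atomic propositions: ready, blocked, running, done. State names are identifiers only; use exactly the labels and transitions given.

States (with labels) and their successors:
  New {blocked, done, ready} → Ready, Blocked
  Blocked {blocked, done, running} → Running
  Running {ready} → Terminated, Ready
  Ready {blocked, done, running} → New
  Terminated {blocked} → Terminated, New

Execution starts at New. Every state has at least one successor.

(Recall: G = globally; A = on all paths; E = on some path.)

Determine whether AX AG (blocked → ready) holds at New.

Violated

States satisfying AG (blocked → ready): ∅.
States satisfying AX AG (blocked → ready): ∅.
New ∉ Sat(AX AG (blocked → ready)).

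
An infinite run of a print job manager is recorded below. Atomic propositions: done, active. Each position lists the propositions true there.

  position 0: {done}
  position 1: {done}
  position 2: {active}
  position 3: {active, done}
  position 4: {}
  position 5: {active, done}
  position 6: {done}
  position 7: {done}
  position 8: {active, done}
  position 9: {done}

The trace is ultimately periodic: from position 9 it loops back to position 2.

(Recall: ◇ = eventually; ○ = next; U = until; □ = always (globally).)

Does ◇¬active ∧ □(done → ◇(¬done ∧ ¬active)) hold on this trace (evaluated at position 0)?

¬active holds at position 0, which is reachable from 0, so ◇¬active holds.
done → ◇(¬done ∧ ¬active) holds at every position 0..9, and those are all positions ever visited, so □(done → ◇(¬done ∧ ¬active)) holds.
Positions where done holds: 0, 1, 3, 5, 6, 7, 8, 9.
Check ◇(¬done ∧ ¬active) at each: 0→ok, 1→ok, 3→ok, 5→ok, 6→ok, 7→ok, 8→ok, 9→ok.
At position 0: ◇¬active is true; □(done → ◇(¬done ∧ ¬active)) is true; so ◇¬active ∧ □(done → ◇(¬done ∧ ¬active)) is true.

Yes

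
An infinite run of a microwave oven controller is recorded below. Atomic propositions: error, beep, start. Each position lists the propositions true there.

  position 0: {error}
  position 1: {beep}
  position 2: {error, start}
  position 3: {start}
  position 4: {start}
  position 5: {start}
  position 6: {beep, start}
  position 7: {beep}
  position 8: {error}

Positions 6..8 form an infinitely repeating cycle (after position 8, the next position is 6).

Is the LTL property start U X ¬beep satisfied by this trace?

Walking from position 0: at position 0, X ¬beep has not yet held and start fails, so start U X ¬beep is false.

No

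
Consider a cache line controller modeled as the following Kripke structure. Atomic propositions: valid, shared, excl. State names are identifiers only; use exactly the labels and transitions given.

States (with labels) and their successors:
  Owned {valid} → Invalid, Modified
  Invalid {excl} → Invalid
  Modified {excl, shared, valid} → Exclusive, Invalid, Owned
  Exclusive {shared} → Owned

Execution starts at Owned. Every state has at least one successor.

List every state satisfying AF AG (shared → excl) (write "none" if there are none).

States satisfying AG (shared → excl): {Invalid}.
States satisfying AF AG (shared → excl): {Invalid}.

{Invalid}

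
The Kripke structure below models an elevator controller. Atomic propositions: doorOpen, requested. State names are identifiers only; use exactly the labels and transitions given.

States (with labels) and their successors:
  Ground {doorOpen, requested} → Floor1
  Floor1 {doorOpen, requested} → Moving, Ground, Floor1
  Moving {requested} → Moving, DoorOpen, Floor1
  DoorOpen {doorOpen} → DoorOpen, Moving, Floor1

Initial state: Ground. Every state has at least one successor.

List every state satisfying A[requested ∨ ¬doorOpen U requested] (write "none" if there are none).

States satisfying requested ∨ ¬doorOpen: {Ground, Floor1, Moving}.
States satisfying requested: {Ground, Floor1, Moving}.
States satisfying A[requested ∨ ¬doorOpen U requested]: {Ground, Floor1, Moving}.

{Ground, Floor1, Moving}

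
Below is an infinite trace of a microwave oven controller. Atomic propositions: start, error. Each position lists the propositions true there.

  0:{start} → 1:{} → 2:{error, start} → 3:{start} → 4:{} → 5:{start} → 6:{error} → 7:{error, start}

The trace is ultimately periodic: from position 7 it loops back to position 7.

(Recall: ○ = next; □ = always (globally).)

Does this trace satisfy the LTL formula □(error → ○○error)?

No

error → ○○error must hold at every position from 0 onward. It fails at position 2, so □(error → ○○error) is false.
Positions where error holds: 2, 6, 7.
Check ○○error at each: 2→fails, 6→ok, 7→ok.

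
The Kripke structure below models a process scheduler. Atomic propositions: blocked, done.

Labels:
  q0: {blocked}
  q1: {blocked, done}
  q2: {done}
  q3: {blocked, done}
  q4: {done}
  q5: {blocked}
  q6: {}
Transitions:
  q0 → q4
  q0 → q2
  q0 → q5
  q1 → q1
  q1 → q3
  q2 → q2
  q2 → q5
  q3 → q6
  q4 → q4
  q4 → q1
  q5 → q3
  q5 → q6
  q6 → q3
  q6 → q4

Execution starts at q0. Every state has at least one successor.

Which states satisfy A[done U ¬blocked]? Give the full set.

{q2, q3, q4, q6}

States satisfying done: {q1, q2, q3, q4}.
States satisfying ¬blocked: {q2, q4, q6}.
States satisfying A[done U ¬blocked]: {q2, q3, q4, q6}.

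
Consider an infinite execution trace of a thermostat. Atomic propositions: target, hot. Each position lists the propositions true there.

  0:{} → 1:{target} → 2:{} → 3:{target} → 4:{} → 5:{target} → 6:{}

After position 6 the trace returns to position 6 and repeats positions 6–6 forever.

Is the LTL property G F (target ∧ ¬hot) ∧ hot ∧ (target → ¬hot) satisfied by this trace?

F (target ∧ ¬hot) must hold at every position from 0 onward. It fails at position 6, so G F (target ∧ ¬hot) is false.
At position 0: G F (target ∧ ¬hot) is false; hot ∧ (target → ¬hot) is false; so G F (target ∧ ¬hot) ∧ hot ∧ (target → ¬hot) is false.

No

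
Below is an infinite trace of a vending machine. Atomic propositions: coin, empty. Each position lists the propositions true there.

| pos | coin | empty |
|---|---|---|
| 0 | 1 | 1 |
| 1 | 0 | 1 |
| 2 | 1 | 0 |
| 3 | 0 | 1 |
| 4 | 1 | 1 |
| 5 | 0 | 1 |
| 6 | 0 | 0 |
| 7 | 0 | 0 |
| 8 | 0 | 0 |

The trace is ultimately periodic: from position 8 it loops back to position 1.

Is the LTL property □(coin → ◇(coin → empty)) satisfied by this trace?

coin → ◇(coin → empty) holds at every position 0..8, and those are all positions ever visited, so □(coin → ◇(coin → empty)) holds.
Positions where coin holds: 0, 2, 4.
Check ◇(coin → empty) at each: 0→ok, 2→ok, 4→ok.

Holds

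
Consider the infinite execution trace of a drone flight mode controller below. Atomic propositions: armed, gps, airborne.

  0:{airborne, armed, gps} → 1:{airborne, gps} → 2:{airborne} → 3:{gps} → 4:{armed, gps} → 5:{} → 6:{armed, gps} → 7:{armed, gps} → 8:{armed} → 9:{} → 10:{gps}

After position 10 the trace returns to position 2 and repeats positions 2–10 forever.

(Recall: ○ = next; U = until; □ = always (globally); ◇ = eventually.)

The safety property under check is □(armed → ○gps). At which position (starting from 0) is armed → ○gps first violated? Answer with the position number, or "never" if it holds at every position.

Check armed → ○gps at each position in order: 0 ✓, 1 ✓, 2 ✓, 3 ✓.
At position 4 the labels are {armed, gps} and the next position 5 has {}, so armed → ○gps is false there. This is the first violation.

4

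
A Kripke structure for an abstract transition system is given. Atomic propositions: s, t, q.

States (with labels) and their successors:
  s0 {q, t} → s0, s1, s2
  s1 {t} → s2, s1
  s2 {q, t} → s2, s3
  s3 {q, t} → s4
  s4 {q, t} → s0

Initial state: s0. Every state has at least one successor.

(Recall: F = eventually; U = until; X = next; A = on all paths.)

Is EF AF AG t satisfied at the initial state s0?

Holds

States satisfying AF AG t: {s0, s1, s2, s3, s4}.
States satisfying EF AF AG t: {s0, s1, s2, s3, s4}.
Some path from s0 reaches a state where AF AG t holds.
s0 ∈ Sat(EF AF AG t).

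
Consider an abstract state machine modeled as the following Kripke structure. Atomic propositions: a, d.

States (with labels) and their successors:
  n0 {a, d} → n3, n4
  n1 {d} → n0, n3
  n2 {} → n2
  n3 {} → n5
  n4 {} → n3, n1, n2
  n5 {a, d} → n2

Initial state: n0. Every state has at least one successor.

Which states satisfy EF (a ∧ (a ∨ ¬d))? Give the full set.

States satisfying a ∧ (a ∨ ¬d): {n0, n5}.
States satisfying EF (a ∧ (a ∨ ¬d)): {n0, n1, n3, n4, n5}.

{n0, n1, n3, n4, n5}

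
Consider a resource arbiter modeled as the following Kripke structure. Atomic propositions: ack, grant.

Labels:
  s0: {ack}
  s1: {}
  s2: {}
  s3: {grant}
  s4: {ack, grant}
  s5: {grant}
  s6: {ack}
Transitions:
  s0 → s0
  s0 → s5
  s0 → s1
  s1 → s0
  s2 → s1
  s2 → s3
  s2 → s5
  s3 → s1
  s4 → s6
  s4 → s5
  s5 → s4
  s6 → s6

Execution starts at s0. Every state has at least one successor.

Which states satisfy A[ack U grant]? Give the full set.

{s3, s4, s5}

States satisfying ack: {s0, s4, s6}.
States satisfying grant: {s3, s4, s5}.
States satisfying A[ack U grant]: {s3, s4, s5}.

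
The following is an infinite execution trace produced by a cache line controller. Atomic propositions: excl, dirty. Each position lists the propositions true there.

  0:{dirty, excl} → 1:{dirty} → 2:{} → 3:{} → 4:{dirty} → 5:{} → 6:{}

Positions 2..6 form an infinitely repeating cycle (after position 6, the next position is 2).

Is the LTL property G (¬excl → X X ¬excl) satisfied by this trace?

¬excl → X X ¬excl holds at every position 0..6, and those are all positions ever visited, so G (¬excl → X X ¬excl) holds.
Positions where ¬excl holds: 1, 2, 3, 4, 5, 6.
Check X X ¬excl at each: 1→ok, 2→ok, 3→ok, 4→ok, 5→ok, 6→ok.

Holds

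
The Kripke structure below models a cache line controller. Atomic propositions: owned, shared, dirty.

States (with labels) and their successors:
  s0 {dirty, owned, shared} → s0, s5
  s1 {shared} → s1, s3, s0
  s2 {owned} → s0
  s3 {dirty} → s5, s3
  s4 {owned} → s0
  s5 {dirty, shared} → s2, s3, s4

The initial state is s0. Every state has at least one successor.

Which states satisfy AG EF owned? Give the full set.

{s0, s1, s2, s3, s4, s5}

States satisfying EF owned: {s0, s1, s2, s3, s4, s5}.
States satisfying AG EF owned: {s0, s1, s2, s3, s4, s5}.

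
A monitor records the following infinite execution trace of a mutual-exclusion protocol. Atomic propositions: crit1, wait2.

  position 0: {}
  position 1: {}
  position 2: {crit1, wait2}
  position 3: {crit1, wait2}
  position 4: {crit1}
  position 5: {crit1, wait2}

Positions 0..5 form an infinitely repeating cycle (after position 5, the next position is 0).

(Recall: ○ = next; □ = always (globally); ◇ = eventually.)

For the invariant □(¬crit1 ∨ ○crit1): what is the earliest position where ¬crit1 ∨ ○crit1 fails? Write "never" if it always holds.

5

Check ¬crit1 ∨ ○crit1 at each position in order: 0 ✓, 1 ✓, 2 ✓, 3 ✓, 4 ✓.
At position 5 the labels are {crit1, wait2} and the next position 0 has {}, so ¬crit1 ∨ ○crit1 is false there. This is the first violation.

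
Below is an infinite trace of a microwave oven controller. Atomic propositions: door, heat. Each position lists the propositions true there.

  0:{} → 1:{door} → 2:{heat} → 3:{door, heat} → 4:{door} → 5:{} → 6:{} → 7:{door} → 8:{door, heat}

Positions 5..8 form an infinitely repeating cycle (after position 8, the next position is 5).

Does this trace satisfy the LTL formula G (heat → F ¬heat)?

heat → F ¬heat holds at every position 0..8, and those are all positions ever visited, so G (heat → F ¬heat) holds.
Positions where heat holds: 2, 3, 8.
Check F ¬heat at each: 2→ok, 3→ok, 8→ok.

Holds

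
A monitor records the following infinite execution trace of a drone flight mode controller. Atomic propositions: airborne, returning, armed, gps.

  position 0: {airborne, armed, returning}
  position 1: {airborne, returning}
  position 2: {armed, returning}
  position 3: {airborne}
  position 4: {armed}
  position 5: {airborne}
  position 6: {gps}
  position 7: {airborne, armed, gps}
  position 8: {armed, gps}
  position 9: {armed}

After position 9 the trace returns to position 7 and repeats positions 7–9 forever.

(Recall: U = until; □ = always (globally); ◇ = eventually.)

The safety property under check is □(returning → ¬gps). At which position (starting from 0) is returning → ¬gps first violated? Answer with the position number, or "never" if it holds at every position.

never

returning → ¬gps holds at every position 0..9, and those are all the positions the trace ever visits, so the invariant □(returning → ¬gps) is never violated.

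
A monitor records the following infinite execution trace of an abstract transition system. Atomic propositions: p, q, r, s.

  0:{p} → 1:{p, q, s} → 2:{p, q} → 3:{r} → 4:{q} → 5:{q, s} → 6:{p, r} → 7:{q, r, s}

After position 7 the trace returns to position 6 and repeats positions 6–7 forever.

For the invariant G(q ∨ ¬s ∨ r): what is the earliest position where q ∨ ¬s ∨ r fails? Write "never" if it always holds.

never

q ∨ ¬s ∨ r holds at every position 0..7, and those are all the positions the trace ever visits, so the invariant G(q ∨ ¬s ∨ r) is never violated.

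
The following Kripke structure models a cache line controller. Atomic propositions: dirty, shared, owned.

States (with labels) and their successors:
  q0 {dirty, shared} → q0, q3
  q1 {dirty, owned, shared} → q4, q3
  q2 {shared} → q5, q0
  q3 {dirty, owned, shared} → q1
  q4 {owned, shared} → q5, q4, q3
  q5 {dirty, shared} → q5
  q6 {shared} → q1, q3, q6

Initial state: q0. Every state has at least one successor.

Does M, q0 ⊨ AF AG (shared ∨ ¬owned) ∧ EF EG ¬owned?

States satisfying AG (shared ∨ ¬owned): {q0, q1, q2, q3, q4, q5, q6}.
States satisfying AF AG (shared ∨ ¬owned): {q0, q1, q2, q3, q4, q5, q6}.
States satisfying EG ¬owned: {q0, q2, q5, q6}.
States satisfying EF EG ¬owned: {q0, q1, q2, q3, q4, q5, q6}.
States satisfying AF AG (shared ∨ ¬owned) ∧ EF EG ¬owned: {q0, q1, q2, q3, q4, q5, q6}.
q0 ∈ Sat(AF AG (shared ∨ ¬owned) ∧ EF EG ¬owned).

Holds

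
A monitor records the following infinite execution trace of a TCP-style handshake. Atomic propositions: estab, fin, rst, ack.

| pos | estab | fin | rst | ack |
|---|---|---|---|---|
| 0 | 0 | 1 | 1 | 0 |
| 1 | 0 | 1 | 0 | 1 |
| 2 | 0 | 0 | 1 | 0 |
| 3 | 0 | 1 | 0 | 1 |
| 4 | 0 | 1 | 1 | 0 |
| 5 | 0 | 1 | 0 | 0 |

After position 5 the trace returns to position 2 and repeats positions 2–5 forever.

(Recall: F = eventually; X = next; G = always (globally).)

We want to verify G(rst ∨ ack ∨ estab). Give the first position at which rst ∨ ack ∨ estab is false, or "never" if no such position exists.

Check rst ∨ ack ∨ estab at each position in order: 0 ✓, 1 ✓, 2 ✓, 3 ✓, 4 ✓.
At position 5 the labels are {fin}, so rst ∨ ack ∨ estab is false there. This is the first violation.

5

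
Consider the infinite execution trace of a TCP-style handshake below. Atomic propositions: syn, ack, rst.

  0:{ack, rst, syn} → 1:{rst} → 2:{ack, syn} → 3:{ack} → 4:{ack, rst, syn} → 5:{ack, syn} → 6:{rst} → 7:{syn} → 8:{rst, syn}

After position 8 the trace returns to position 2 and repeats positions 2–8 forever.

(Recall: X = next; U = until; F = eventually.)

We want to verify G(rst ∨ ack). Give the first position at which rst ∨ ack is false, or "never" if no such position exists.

7

Check rst ∨ ack at each position in order: 0 ✓, 1 ✓, 2 ✓, 3 ✓, 4 ✓, 5 ✓, 6 ✓.
At position 7 the labels are {syn}, so rst ∨ ack is false there. This is the first violation.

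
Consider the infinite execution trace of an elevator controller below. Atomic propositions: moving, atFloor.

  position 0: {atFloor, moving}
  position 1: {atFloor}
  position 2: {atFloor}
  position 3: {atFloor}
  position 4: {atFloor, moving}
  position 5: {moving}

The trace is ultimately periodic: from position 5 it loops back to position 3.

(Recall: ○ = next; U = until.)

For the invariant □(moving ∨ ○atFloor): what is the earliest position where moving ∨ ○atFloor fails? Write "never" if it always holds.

moving ∨ ○atFloor holds at every position 0..5, and those are all the positions the trace ever visits, so the invariant □(moving ∨ ○atFloor) is never violated.

never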